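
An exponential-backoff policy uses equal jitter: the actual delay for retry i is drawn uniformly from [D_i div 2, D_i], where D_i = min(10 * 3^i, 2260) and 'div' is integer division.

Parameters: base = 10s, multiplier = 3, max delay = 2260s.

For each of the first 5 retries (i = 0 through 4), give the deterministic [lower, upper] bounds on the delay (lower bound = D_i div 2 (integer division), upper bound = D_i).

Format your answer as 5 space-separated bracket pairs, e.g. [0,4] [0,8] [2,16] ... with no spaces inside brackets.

Answer: [5,10] [15,30] [45,90] [135,270] [405,810]

Derivation:
Computing bounds per retry:
  i=0: D_i=min(10*3^0,2260)=10, bounds=[5,10]
  i=1: D_i=min(10*3^1,2260)=30, bounds=[15,30]
  i=2: D_i=min(10*3^2,2260)=90, bounds=[45,90]
  i=3: D_i=min(10*3^3,2260)=270, bounds=[135,270]
  i=4: D_i=min(10*3^4,2260)=810, bounds=[405,810]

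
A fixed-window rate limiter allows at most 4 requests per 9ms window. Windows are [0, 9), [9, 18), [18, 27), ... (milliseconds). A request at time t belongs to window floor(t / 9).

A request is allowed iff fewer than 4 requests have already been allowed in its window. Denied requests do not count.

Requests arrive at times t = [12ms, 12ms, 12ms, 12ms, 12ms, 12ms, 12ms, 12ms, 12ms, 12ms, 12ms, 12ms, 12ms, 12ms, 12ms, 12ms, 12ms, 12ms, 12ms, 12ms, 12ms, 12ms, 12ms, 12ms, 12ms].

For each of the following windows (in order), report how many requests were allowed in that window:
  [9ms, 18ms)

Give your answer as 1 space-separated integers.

Processing requests:
  req#1 t=12ms (window 1): ALLOW
  req#2 t=12ms (window 1): ALLOW
  req#3 t=12ms (window 1): ALLOW
  req#4 t=12ms (window 1): ALLOW
  req#5 t=12ms (window 1): DENY
  req#6 t=12ms (window 1): DENY
  req#7 t=12ms (window 1): DENY
  req#8 t=12ms (window 1): DENY
  req#9 t=12ms (window 1): DENY
  req#10 t=12ms (window 1): DENY
  req#11 t=12ms (window 1): DENY
  req#12 t=12ms (window 1): DENY
  req#13 t=12ms (window 1): DENY
  req#14 t=12ms (window 1): DENY
  req#15 t=12ms (window 1): DENY
  req#16 t=12ms (window 1): DENY
  req#17 t=12ms (window 1): DENY
  req#18 t=12ms (window 1): DENY
  req#19 t=12ms (window 1): DENY
  req#20 t=12ms (window 1): DENY
  req#21 t=12ms (window 1): DENY
  req#22 t=12ms (window 1): DENY
  req#23 t=12ms (window 1): DENY
  req#24 t=12ms (window 1): DENY
  req#25 t=12ms (window 1): DENY

Allowed counts by window: 4

Answer: 4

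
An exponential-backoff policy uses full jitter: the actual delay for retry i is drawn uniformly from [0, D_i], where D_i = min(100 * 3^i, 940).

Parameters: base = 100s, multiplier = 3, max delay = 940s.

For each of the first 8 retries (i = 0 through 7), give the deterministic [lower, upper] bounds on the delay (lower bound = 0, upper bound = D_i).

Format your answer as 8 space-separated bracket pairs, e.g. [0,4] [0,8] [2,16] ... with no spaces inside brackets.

Answer: [0,100] [0,300] [0,900] [0,940] [0,940] [0,940] [0,940] [0,940]

Derivation:
Computing bounds per retry:
  i=0: D_i=min(100*3^0,940)=100, bounds=[0,100]
  i=1: D_i=min(100*3^1,940)=300, bounds=[0,300]
  i=2: D_i=min(100*3^2,940)=900, bounds=[0,900]
  i=3: D_i=min(100*3^3,940)=940, bounds=[0,940]
  i=4: D_i=min(100*3^4,940)=940, bounds=[0,940]
  i=5: D_i=min(100*3^5,940)=940, bounds=[0,940]
  i=6: D_i=min(100*3^6,940)=940, bounds=[0,940]
  i=7: D_i=min(100*3^7,940)=940, bounds=[0,940]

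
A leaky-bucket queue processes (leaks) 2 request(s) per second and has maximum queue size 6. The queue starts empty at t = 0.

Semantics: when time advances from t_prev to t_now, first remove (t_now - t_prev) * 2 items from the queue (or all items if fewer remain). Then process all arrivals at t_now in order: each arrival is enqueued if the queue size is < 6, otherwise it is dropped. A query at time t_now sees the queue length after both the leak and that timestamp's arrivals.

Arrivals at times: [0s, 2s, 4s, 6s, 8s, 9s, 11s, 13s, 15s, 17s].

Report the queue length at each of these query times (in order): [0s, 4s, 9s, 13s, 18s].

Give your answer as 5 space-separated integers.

Queue lengths at query times:
  query t=0s: backlog = 1
  query t=4s: backlog = 1
  query t=9s: backlog = 1
  query t=13s: backlog = 1
  query t=18s: backlog = 0

Answer: 1 1 1 1 0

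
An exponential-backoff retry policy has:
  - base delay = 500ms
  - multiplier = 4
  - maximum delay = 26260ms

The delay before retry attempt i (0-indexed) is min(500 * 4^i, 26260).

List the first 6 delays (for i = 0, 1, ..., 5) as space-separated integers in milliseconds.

Answer: 500 2000 8000 26260 26260 26260

Derivation:
Computing each delay:
  i=0: min(500*4^0, 26260) = 500
  i=1: min(500*4^1, 26260) = 2000
  i=2: min(500*4^2, 26260) = 8000
  i=3: min(500*4^3, 26260) = 26260
  i=4: min(500*4^4, 26260) = 26260
  i=5: min(500*4^5, 26260) = 26260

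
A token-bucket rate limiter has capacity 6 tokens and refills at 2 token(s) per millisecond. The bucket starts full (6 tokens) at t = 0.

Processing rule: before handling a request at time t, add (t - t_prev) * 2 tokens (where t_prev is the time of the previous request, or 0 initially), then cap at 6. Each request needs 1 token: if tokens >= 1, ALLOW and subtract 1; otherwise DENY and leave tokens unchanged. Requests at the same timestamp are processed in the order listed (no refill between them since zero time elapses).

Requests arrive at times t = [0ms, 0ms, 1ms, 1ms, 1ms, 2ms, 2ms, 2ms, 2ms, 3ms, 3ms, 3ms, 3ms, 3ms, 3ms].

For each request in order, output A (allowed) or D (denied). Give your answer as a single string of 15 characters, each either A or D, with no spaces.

Simulating step by step:
  req#1 t=0ms: ALLOW
  req#2 t=0ms: ALLOW
  req#3 t=1ms: ALLOW
  req#4 t=1ms: ALLOW
  req#5 t=1ms: ALLOW
  req#6 t=2ms: ALLOW
  req#7 t=2ms: ALLOW
  req#8 t=2ms: ALLOW
  req#9 t=2ms: ALLOW
  req#10 t=3ms: ALLOW
  req#11 t=3ms: ALLOW
  req#12 t=3ms: ALLOW
  req#13 t=3ms: DENY
  req#14 t=3ms: DENY
  req#15 t=3ms: DENY

Answer: AAAAAAAAAAAADDD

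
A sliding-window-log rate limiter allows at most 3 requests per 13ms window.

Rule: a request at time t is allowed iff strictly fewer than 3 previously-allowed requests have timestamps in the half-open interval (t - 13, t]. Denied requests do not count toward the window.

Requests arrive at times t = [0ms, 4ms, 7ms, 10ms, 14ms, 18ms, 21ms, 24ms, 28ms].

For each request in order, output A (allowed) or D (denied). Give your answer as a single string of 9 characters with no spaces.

Answer: AAADAAADA

Derivation:
Tracking allowed requests in the window:
  req#1 t=0ms: ALLOW
  req#2 t=4ms: ALLOW
  req#3 t=7ms: ALLOW
  req#4 t=10ms: DENY
  req#5 t=14ms: ALLOW
  req#6 t=18ms: ALLOW
  req#7 t=21ms: ALLOW
  req#8 t=24ms: DENY
  req#9 t=28ms: ALLOW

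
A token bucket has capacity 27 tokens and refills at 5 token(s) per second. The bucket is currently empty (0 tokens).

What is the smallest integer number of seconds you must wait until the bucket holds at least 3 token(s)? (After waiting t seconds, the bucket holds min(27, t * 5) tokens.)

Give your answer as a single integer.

Answer: 1

Derivation:
Need t * 5 >= 3, so t >= 3/5.
Smallest integer t = ceil(3/5) = 1.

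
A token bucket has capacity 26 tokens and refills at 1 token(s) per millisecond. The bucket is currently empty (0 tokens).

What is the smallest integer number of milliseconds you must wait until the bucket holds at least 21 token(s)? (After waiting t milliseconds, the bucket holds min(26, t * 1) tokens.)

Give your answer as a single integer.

Need t * 1 >= 21, so t >= 21/1.
Smallest integer t = ceil(21/1) = 21.

Answer: 21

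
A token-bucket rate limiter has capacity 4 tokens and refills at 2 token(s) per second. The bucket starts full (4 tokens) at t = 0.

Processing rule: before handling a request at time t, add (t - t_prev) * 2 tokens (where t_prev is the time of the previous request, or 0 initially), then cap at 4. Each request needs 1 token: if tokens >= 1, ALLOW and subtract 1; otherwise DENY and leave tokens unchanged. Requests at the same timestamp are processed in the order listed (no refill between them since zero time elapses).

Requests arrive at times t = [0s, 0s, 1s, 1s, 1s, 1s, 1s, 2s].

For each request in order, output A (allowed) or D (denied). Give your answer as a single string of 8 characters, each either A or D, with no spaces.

Answer: AAAAAADA

Derivation:
Simulating step by step:
  req#1 t=0s: ALLOW
  req#2 t=0s: ALLOW
  req#3 t=1s: ALLOW
  req#4 t=1s: ALLOW
  req#5 t=1s: ALLOW
  req#6 t=1s: ALLOW
  req#7 t=1s: DENY
  req#8 t=2s: ALLOW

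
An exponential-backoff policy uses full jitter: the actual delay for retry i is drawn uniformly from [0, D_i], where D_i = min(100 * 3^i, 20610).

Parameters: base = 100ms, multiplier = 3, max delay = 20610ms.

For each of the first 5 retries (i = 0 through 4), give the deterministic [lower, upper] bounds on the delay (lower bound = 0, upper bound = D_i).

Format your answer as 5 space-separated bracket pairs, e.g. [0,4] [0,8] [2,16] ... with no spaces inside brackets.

Computing bounds per retry:
  i=0: D_i=min(100*3^0,20610)=100, bounds=[0,100]
  i=1: D_i=min(100*3^1,20610)=300, bounds=[0,300]
  i=2: D_i=min(100*3^2,20610)=900, bounds=[0,900]
  i=3: D_i=min(100*3^3,20610)=2700, bounds=[0,2700]
  i=4: D_i=min(100*3^4,20610)=8100, bounds=[0,8100]

Answer: [0,100] [0,300] [0,900] [0,2700] [0,8100]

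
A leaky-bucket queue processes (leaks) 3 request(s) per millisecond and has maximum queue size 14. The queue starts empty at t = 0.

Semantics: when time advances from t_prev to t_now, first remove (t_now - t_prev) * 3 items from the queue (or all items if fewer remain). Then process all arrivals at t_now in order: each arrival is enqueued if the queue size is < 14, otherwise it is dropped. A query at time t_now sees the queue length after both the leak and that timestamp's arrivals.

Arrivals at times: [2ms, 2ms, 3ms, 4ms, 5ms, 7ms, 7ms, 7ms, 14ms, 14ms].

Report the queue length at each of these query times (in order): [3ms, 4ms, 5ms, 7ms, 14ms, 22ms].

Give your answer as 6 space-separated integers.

Answer: 1 1 1 3 2 0

Derivation:
Queue lengths at query times:
  query t=3ms: backlog = 1
  query t=4ms: backlog = 1
  query t=5ms: backlog = 1
  query t=7ms: backlog = 3
  query t=14ms: backlog = 2
  query t=22ms: backlog = 0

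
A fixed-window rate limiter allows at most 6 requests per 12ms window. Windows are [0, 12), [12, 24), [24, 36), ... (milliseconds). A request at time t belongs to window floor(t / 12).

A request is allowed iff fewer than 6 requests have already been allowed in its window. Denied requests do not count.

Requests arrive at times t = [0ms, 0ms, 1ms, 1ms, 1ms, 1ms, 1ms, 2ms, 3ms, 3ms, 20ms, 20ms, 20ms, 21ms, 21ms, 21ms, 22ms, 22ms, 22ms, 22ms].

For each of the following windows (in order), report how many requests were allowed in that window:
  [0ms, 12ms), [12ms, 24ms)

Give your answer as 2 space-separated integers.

Processing requests:
  req#1 t=0ms (window 0): ALLOW
  req#2 t=0ms (window 0): ALLOW
  req#3 t=1ms (window 0): ALLOW
  req#4 t=1ms (window 0): ALLOW
  req#5 t=1ms (window 0): ALLOW
  req#6 t=1ms (window 0): ALLOW
  req#7 t=1ms (window 0): DENY
  req#8 t=2ms (window 0): DENY
  req#9 t=3ms (window 0): DENY
  req#10 t=3ms (window 0): DENY
  req#11 t=20ms (window 1): ALLOW
  req#12 t=20ms (window 1): ALLOW
  req#13 t=20ms (window 1): ALLOW
  req#14 t=21ms (window 1): ALLOW
  req#15 t=21ms (window 1): ALLOW
  req#16 t=21ms (window 1): ALLOW
  req#17 t=22ms (window 1): DENY
  req#18 t=22ms (window 1): DENY
  req#19 t=22ms (window 1): DENY
  req#20 t=22ms (window 1): DENY

Allowed counts by window: 6 6

Answer: 6 6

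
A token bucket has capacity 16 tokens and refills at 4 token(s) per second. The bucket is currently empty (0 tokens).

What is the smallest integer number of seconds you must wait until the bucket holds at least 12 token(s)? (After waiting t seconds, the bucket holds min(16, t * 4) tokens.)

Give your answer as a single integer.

Answer: 3

Derivation:
Need t * 4 >= 12, so t >= 12/4.
Smallest integer t = ceil(12/4) = 3.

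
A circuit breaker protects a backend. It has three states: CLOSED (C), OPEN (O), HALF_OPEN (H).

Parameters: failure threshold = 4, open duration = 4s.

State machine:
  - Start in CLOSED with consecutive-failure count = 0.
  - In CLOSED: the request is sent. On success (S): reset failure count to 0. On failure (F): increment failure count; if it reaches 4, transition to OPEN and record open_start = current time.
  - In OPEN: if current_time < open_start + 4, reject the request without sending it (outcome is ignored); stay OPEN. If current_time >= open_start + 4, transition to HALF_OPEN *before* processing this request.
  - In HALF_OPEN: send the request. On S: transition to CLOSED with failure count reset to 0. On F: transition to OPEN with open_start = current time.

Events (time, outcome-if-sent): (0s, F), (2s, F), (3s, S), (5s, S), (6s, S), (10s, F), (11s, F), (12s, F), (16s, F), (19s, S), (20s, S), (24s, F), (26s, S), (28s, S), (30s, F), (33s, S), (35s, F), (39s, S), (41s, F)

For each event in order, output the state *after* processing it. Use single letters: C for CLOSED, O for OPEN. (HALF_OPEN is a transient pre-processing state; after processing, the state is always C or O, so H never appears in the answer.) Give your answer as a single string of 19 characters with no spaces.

State after each event:
  event#1 t=0s outcome=F: state=CLOSED
  event#2 t=2s outcome=F: state=CLOSED
  event#3 t=3s outcome=S: state=CLOSED
  event#4 t=5s outcome=S: state=CLOSED
  event#5 t=6s outcome=S: state=CLOSED
  event#6 t=10s outcome=F: state=CLOSED
  event#7 t=11s outcome=F: state=CLOSED
  event#8 t=12s outcome=F: state=CLOSED
  event#9 t=16s outcome=F: state=OPEN
  event#10 t=19s outcome=S: state=OPEN
  event#11 t=20s outcome=S: state=CLOSED
  event#12 t=24s outcome=F: state=CLOSED
  event#13 t=26s outcome=S: state=CLOSED
  event#14 t=28s outcome=S: state=CLOSED
  event#15 t=30s outcome=F: state=CLOSED
  event#16 t=33s outcome=S: state=CLOSED
  event#17 t=35s outcome=F: state=CLOSED
  event#18 t=39s outcome=S: state=CLOSED
  event#19 t=41s outcome=F: state=CLOSED

Answer: CCCCCCCCOOCCCCCCCCC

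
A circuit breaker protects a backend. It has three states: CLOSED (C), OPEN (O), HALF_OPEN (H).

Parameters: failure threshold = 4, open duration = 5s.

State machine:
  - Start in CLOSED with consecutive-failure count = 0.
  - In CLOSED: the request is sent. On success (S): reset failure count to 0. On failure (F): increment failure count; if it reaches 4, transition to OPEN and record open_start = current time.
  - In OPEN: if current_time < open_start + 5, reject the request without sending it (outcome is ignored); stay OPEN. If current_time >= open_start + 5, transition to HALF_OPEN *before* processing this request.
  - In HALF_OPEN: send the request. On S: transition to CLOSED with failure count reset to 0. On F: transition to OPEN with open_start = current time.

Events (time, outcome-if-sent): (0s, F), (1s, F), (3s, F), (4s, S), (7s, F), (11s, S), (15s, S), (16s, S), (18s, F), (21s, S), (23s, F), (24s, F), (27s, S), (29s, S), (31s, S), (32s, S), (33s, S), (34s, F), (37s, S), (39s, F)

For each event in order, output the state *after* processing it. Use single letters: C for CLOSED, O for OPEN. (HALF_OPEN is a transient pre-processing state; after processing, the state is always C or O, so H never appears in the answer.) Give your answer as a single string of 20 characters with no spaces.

State after each event:
  event#1 t=0s outcome=F: state=CLOSED
  event#2 t=1s outcome=F: state=CLOSED
  event#3 t=3s outcome=F: state=CLOSED
  event#4 t=4s outcome=S: state=CLOSED
  event#5 t=7s outcome=F: state=CLOSED
  event#6 t=11s outcome=S: state=CLOSED
  event#7 t=15s outcome=S: state=CLOSED
  event#8 t=16s outcome=S: state=CLOSED
  event#9 t=18s outcome=F: state=CLOSED
  event#10 t=21s outcome=S: state=CLOSED
  event#11 t=23s outcome=F: state=CLOSED
  event#12 t=24s outcome=F: state=CLOSED
  event#13 t=27s outcome=S: state=CLOSED
  event#14 t=29s outcome=S: state=CLOSED
  event#15 t=31s outcome=S: state=CLOSED
  event#16 t=32s outcome=S: state=CLOSED
  event#17 t=33s outcome=S: state=CLOSED
  event#18 t=34s outcome=F: state=CLOSED
  event#19 t=37s outcome=S: state=CLOSED
  event#20 t=39s outcome=F: state=CLOSED

Answer: CCCCCCCCCCCCCCCCCCCC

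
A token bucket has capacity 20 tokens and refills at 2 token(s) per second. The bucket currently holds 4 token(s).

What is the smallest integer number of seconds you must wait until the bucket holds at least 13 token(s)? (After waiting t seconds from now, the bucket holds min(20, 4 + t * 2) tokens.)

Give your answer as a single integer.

Need 4 + t * 2 >= 13, so t >= 9/2.
Smallest integer t = ceil(9/2) = 5.

Answer: 5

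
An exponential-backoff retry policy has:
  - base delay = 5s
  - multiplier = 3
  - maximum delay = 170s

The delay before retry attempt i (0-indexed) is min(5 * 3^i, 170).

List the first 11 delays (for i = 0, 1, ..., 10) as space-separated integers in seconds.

Computing each delay:
  i=0: min(5*3^0, 170) = 5
  i=1: min(5*3^1, 170) = 15
  i=2: min(5*3^2, 170) = 45
  i=3: min(5*3^3, 170) = 135
  i=4: min(5*3^4, 170) = 170
  i=5: min(5*3^5, 170) = 170
  i=6: min(5*3^6, 170) = 170
  i=7: min(5*3^7, 170) = 170
  i=8: min(5*3^8, 170) = 170
  i=9: min(5*3^9, 170) = 170
  i=10: min(5*3^10, 170) = 170

Answer: 5 15 45 135 170 170 170 170 170 170 170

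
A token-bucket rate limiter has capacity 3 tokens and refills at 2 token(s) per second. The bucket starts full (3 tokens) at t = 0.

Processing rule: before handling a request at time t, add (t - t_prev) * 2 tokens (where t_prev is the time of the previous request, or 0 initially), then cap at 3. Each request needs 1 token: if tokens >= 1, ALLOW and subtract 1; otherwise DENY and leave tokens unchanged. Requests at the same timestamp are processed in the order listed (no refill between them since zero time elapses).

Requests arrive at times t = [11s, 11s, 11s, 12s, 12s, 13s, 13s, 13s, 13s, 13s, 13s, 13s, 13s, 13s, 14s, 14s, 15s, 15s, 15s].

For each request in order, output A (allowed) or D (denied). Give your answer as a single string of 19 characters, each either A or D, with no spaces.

Answer: AAAAAAADDDDDDDAAAAD

Derivation:
Simulating step by step:
  req#1 t=11s: ALLOW
  req#2 t=11s: ALLOW
  req#3 t=11s: ALLOW
  req#4 t=12s: ALLOW
  req#5 t=12s: ALLOW
  req#6 t=13s: ALLOW
  req#7 t=13s: ALLOW
  req#8 t=13s: DENY
  req#9 t=13s: DENY
  req#10 t=13s: DENY
  req#11 t=13s: DENY
  req#12 t=13s: DENY
  req#13 t=13s: DENY
  req#14 t=13s: DENY
  req#15 t=14s: ALLOW
  req#16 t=14s: ALLOW
  req#17 t=15s: ALLOW
  req#18 t=15s: ALLOW
  req#19 t=15s: DENY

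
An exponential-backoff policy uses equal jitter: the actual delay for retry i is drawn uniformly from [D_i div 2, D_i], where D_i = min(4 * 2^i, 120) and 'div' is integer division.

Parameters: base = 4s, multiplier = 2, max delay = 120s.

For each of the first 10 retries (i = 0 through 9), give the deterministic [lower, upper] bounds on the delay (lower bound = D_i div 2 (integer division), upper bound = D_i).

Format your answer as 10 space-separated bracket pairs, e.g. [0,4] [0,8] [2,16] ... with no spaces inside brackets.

Answer: [2,4] [4,8] [8,16] [16,32] [32,64] [60,120] [60,120] [60,120] [60,120] [60,120]

Derivation:
Computing bounds per retry:
  i=0: D_i=min(4*2^0,120)=4, bounds=[2,4]
  i=1: D_i=min(4*2^1,120)=8, bounds=[4,8]
  i=2: D_i=min(4*2^2,120)=16, bounds=[8,16]
  i=3: D_i=min(4*2^3,120)=32, bounds=[16,32]
  i=4: D_i=min(4*2^4,120)=64, bounds=[32,64]
  i=5: D_i=min(4*2^5,120)=120, bounds=[60,120]
  i=6: D_i=min(4*2^6,120)=120, bounds=[60,120]
  i=7: D_i=min(4*2^7,120)=120, bounds=[60,120]
  i=8: D_i=min(4*2^8,120)=120, bounds=[60,120]
  i=9: D_i=min(4*2^9,120)=120, bounds=[60,120]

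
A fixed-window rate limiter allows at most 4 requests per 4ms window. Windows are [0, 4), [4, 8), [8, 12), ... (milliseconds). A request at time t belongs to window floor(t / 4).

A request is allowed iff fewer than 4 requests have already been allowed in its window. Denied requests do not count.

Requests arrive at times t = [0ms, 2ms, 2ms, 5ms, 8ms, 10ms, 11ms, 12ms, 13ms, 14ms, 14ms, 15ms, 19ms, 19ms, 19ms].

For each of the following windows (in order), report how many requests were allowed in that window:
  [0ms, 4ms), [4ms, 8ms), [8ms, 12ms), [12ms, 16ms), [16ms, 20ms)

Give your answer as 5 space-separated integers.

Processing requests:
  req#1 t=0ms (window 0): ALLOW
  req#2 t=2ms (window 0): ALLOW
  req#3 t=2ms (window 0): ALLOW
  req#4 t=5ms (window 1): ALLOW
  req#5 t=8ms (window 2): ALLOW
  req#6 t=10ms (window 2): ALLOW
  req#7 t=11ms (window 2): ALLOW
  req#8 t=12ms (window 3): ALLOW
  req#9 t=13ms (window 3): ALLOW
  req#10 t=14ms (window 3): ALLOW
  req#11 t=14ms (window 3): ALLOW
  req#12 t=15ms (window 3): DENY
  req#13 t=19ms (window 4): ALLOW
  req#14 t=19ms (window 4): ALLOW
  req#15 t=19ms (window 4): ALLOW

Allowed counts by window: 3 1 3 4 3

Answer: 3 1 3 4 3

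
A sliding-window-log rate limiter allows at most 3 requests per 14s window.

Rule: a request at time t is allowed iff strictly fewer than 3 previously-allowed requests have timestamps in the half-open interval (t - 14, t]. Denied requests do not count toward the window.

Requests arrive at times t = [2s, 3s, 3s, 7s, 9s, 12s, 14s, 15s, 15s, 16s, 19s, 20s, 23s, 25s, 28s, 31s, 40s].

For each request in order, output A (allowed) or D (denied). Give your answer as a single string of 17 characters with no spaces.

Answer: AAADDDDDDAAADDDAA

Derivation:
Tracking allowed requests in the window:
  req#1 t=2s: ALLOW
  req#2 t=3s: ALLOW
  req#3 t=3s: ALLOW
  req#4 t=7s: DENY
  req#5 t=9s: DENY
  req#6 t=12s: DENY
  req#7 t=14s: DENY
  req#8 t=15s: DENY
  req#9 t=15s: DENY
  req#10 t=16s: ALLOW
  req#11 t=19s: ALLOW
  req#12 t=20s: ALLOW
  req#13 t=23s: DENY
  req#14 t=25s: DENY
  req#15 t=28s: DENY
  req#16 t=31s: ALLOW
  req#17 t=40s: ALLOW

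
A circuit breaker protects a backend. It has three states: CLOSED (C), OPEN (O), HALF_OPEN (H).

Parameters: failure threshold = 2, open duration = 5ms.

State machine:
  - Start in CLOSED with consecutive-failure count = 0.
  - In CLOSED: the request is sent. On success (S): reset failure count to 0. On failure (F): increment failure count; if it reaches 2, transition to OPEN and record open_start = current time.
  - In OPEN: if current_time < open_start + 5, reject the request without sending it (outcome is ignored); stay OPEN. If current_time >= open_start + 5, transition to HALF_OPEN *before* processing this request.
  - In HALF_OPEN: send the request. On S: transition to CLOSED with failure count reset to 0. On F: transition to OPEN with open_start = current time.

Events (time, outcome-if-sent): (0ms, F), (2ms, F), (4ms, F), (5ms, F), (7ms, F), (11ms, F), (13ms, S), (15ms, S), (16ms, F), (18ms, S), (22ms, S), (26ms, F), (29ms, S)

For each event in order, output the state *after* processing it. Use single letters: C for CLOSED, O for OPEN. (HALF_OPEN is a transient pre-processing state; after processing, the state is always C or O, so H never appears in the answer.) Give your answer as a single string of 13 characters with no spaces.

State after each event:
  event#1 t=0ms outcome=F: state=CLOSED
  event#2 t=2ms outcome=F: state=OPEN
  event#3 t=4ms outcome=F: state=OPEN
  event#4 t=5ms outcome=F: state=OPEN
  event#5 t=7ms outcome=F: state=OPEN
  event#6 t=11ms outcome=F: state=OPEN
  event#7 t=13ms outcome=S: state=CLOSED
  event#8 t=15ms outcome=S: state=CLOSED
  event#9 t=16ms outcome=F: state=CLOSED
  event#10 t=18ms outcome=S: state=CLOSED
  event#11 t=22ms outcome=S: state=CLOSED
  event#12 t=26ms outcome=F: state=CLOSED
  event#13 t=29ms outcome=S: state=CLOSED

Answer: COOOOOCCCCCCC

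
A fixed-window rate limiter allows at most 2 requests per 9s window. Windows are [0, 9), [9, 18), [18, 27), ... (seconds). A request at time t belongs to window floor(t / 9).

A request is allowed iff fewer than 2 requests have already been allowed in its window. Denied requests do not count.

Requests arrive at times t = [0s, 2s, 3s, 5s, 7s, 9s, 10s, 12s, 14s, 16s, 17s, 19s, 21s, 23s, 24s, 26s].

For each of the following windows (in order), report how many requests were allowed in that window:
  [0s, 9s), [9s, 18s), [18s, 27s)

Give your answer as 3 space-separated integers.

Processing requests:
  req#1 t=0s (window 0): ALLOW
  req#2 t=2s (window 0): ALLOW
  req#3 t=3s (window 0): DENY
  req#4 t=5s (window 0): DENY
  req#5 t=7s (window 0): DENY
  req#6 t=9s (window 1): ALLOW
  req#7 t=10s (window 1): ALLOW
  req#8 t=12s (window 1): DENY
  req#9 t=14s (window 1): DENY
  req#10 t=16s (window 1): DENY
  req#11 t=17s (window 1): DENY
  req#12 t=19s (window 2): ALLOW
  req#13 t=21s (window 2): ALLOW
  req#14 t=23s (window 2): DENY
  req#15 t=24s (window 2): DENY
  req#16 t=26s (window 2): DENY

Allowed counts by window: 2 2 2

Answer: 2 2 2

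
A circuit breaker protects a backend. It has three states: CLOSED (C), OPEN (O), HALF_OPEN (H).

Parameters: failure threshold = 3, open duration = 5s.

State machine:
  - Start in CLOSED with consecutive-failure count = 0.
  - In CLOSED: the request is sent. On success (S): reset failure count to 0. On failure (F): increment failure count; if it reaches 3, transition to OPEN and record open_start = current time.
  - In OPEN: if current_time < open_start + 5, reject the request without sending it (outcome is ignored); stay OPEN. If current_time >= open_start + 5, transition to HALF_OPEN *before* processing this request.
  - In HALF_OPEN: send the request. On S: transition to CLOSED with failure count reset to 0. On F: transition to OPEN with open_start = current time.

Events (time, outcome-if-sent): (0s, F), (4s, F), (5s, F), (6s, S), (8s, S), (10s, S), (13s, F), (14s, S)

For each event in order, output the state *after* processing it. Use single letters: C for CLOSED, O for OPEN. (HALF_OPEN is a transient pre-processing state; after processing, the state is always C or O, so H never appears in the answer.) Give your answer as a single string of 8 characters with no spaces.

State after each event:
  event#1 t=0s outcome=F: state=CLOSED
  event#2 t=4s outcome=F: state=CLOSED
  event#3 t=5s outcome=F: state=OPEN
  event#4 t=6s outcome=S: state=OPEN
  event#5 t=8s outcome=S: state=OPEN
  event#6 t=10s outcome=S: state=CLOSED
  event#7 t=13s outcome=F: state=CLOSED
  event#8 t=14s outcome=S: state=CLOSED

Answer: CCOOOCCC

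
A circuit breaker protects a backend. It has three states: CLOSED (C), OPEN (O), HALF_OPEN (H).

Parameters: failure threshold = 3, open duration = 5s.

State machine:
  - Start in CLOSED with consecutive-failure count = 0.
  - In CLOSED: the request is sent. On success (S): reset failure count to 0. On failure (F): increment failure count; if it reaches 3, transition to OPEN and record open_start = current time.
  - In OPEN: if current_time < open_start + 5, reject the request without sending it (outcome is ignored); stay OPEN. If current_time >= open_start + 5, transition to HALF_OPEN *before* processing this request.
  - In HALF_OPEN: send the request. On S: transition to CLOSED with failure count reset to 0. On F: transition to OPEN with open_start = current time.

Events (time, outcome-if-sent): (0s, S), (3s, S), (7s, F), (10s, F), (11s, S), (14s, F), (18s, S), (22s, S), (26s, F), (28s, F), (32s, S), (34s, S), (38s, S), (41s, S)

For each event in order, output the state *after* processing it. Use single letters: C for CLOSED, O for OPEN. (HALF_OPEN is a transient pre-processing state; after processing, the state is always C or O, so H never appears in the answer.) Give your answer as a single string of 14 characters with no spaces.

Answer: CCCCCCCCCCCCCC

Derivation:
State after each event:
  event#1 t=0s outcome=S: state=CLOSED
  event#2 t=3s outcome=S: state=CLOSED
  event#3 t=7s outcome=F: state=CLOSED
  event#4 t=10s outcome=F: state=CLOSED
  event#5 t=11s outcome=S: state=CLOSED
  event#6 t=14s outcome=F: state=CLOSED
  event#7 t=18s outcome=S: state=CLOSED
  event#8 t=22s outcome=S: state=CLOSED
  event#9 t=26s outcome=F: state=CLOSED
  event#10 t=28s outcome=F: state=CLOSED
  event#11 t=32s outcome=S: state=CLOSED
  event#12 t=34s outcome=S: state=CLOSED
  event#13 t=38s outcome=S: state=CLOSED
  event#14 t=41s outcome=S: state=CLOSED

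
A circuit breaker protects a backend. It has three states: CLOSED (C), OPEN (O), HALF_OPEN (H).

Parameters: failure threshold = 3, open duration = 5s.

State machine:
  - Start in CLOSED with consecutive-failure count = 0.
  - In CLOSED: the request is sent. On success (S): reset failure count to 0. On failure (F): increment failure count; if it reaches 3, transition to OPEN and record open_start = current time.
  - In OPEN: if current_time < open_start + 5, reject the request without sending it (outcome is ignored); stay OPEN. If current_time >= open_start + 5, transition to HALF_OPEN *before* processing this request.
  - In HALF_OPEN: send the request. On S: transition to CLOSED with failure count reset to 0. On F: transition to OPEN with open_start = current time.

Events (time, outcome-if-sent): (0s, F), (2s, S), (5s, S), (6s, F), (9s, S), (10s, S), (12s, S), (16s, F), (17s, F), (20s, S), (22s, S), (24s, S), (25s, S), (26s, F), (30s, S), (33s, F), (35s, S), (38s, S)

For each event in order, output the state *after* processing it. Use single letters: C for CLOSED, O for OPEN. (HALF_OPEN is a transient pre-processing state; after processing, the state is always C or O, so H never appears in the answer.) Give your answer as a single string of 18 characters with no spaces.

Answer: CCCCCCCCCCCCCCCCCC

Derivation:
State after each event:
  event#1 t=0s outcome=F: state=CLOSED
  event#2 t=2s outcome=S: state=CLOSED
  event#3 t=5s outcome=S: state=CLOSED
  event#4 t=6s outcome=F: state=CLOSED
  event#5 t=9s outcome=S: state=CLOSED
  event#6 t=10s outcome=S: state=CLOSED
  event#7 t=12s outcome=S: state=CLOSED
  event#8 t=16s outcome=F: state=CLOSED
  event#9 t=17s outcome=F: state=CLOSED
  event#10 t=20s outcome=S: state=CLOSED
  event#11 t=22s outcome=S: state=CLOSED
  event#12 t=24s outcome=S: state=CLOSED
  event#13 t=25s outcome=S: state=CLOSED
  event#14 t=26s outcome=F: state=CLOSED
  event#15 t=30s outcome=S: state=CLOSED
  event#16 t=33s outcome=F: state=CLOSED
  event#17 t=35s outcome=S: state=CLOSED
  event#18 t=38s outcome=S: state=CLOSED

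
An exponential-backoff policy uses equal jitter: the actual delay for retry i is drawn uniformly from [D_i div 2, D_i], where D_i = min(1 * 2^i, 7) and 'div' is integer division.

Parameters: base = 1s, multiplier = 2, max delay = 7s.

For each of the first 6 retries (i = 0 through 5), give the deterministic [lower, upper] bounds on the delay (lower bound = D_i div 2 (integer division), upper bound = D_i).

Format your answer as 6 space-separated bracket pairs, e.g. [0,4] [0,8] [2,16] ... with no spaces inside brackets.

Computing bounds per retry:
  i=0: D_i=min(1*2^0,7)=1, bounds=[0,1]
  i=1: D_i=min(1*2^1,7)=2, bounds=[1,2]
  i=2: D_i=min(1*2^2,7)=4, bounds=[2,4]
  i=3: D_i=min(1*2^3,7)=7, bounds=[3,7]
  i=4: D_i=min(1*2^4,7)=7, bounds=[3,7]
  i=5: D_i=min(1*2^5,7)=7, bounds=[3,7]

Answer: [0,1] [1,2] [2,4] [3,7] [3,7] [3,7]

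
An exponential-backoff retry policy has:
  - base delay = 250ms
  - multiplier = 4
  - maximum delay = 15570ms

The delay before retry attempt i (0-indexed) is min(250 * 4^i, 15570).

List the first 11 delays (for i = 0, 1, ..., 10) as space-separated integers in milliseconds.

Answer: 250 1000 4000 15570 15570 15570 15570 15570 15570 15570 15570

Derivation:
Computing each delay:
  i=0: min(250*4^0, 15570) = 250
  i=1: min(250*4^1, 15570) = 1000
  i=2: min(250*4^2, 15570) = 4000
  i=3: min(250*4^3, 15570) = 15570
  i=4: min(250*4^4, 15570) = 15570
  i=5: min(250*4^5, 15570) = 15570
  i=6: min(250*4^6, 15570) = 15570
  i=7: min(250*4^7, 15570) = 15570
  i=8: min(250*4^8, 15570) = 15570
  i=9: min(250*4^9, 15570) = 15570
  i=10: min(250*4^10, 15570) = 15570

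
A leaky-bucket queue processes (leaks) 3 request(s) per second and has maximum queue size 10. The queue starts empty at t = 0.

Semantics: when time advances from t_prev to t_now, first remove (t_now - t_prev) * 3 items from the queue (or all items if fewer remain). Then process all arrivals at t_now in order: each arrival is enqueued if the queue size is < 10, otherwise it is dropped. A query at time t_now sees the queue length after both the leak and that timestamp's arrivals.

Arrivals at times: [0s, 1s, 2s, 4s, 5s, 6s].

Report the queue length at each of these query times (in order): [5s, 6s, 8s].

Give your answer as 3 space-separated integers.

Queue lengths at query times:
  query t=5s: backlog = 1
  query t=6s: backlog = 1
  query t=8s: backlog = 0

Answer: 1 1 0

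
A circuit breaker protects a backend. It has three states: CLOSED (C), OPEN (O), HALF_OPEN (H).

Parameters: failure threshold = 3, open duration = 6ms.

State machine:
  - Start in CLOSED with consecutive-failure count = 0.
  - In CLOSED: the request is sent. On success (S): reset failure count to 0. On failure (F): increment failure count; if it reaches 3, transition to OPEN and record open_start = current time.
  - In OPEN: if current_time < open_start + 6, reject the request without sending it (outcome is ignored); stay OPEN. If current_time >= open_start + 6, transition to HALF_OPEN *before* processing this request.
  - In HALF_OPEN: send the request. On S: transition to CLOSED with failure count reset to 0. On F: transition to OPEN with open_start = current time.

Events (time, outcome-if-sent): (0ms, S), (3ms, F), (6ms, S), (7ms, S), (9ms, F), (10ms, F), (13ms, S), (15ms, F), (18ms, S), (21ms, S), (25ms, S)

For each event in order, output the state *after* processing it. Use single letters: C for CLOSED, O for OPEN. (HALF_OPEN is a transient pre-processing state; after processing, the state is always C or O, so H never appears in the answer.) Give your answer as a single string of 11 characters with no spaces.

Answer: CCCCCCCCCCC

Derivation:
State after each event:
  event#1 t=0ms outcome=S: state=CLOSED
  event#2 t=3ms outcome=F: state=CLOSED
  event#3 t=6ms outcome=S: state=CLOSED
  event#4 t=7ms outcome=S: state=CLOSED
  event#5 t=9ms outcome=F: state=CLOSED
  event#6 t=10ms outcome=F: state=CLOSED
  event#7 t=13ms outcome=S: state=CLOSED
  event#8 t=15ms outcome=F: state=CLOSED
  event#9 t=18ms outcome=S: state=CLOSED
  event#10 t=21ms outcome=S: state=CLOSED
  event#11 t=25ms outcome=S: state=CLOSED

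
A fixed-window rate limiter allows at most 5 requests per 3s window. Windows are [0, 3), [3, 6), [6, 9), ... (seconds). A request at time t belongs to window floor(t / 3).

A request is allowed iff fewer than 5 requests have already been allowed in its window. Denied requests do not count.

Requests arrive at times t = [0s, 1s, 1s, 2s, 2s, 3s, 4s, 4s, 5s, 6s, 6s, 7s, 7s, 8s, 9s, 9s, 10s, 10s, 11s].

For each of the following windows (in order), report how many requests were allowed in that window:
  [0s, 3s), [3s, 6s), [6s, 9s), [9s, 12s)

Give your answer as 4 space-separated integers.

Answer: 5 4 5 5

Derivation:
Processing requests:
  req#1 t=0s (window 0): ALLOW
  req#2 t=1s (window 0): ALLOW
  req#3 t=1s (window 0): ALLOW
  req#4 t=2s (window 0): ALLOW
  req#5 t=2s (window 0): ALLOW
  req#6 t=3s (window 1): ALLOW
  req#7 t=4s (window 1): ALLOW
  req#8 t=4s (window 1): ALLOW
  req#9 t=5s (window 1): ALLOW
  req#10 t=6s (window 2): ALLOW
  req#11 t=6s (window 2): ALLOW
  req#12 t=7s (window 2): ALLOW
  req#13 t=7s (window 2): ALLOW
  req#14 t=8s (window 2): ALLOW
  req#15 t=9s (window 3): ALLOW
  req#16 t=9s (window 3): ALLOW
  req#17 t=10s (window 3): ALLOW
  req#18 t=10s (window 3): ALLOW
  req#19 t=11s (window 3): ALLOW

Allowed counts by window: 5 4 5 5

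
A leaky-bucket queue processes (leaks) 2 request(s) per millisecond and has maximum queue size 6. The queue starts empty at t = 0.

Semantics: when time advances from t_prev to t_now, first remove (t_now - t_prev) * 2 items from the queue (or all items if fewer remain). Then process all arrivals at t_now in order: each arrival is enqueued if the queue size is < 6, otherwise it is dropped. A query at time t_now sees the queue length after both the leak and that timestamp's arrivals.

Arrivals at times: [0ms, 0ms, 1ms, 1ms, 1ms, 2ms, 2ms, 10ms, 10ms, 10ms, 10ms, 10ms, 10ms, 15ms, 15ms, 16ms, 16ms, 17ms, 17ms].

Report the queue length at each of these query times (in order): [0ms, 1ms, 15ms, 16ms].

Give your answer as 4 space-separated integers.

Queue lengths at query times:
  query t=0ms: backlog = 2
  query t=1ms: backlog = 3
  query t=15ms: backlog = 2
  query t=16ms: backlog = 2

Answer: 2 3 2 2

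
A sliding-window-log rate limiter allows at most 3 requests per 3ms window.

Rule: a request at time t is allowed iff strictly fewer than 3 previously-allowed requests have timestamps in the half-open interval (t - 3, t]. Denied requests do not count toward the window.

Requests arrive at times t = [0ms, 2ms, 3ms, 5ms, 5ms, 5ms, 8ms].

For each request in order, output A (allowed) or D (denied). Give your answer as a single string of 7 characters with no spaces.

Tracking allowed requests in the window:
  req#1 t=0ms: ALLOW
  req#2 t=2ms: ALLOW
  req#3 t=3ms: ALLOW
  req#4 t=5ms: ALLOW
  req#5 t=5ms: ALLOW
  req#6 t=5ms: DENY
  req#7 t=8ms: ALLOW

Answer: AAAAADA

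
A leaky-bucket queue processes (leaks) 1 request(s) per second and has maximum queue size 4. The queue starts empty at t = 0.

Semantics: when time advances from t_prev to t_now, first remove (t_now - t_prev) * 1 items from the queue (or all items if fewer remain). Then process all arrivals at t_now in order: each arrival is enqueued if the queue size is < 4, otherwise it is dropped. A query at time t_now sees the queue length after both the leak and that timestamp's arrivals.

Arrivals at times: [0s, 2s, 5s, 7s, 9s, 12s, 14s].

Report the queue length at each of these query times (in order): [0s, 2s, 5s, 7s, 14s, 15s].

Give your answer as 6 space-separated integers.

Queue lengths at query times:
  query t=0s: backlog = 1
  query t=2s: backlog = 1
  query t=5s: backlog = 1
  query t=7s: backlog = 1
  query t=14s: backlog = 1
  query t=15s: backlog = 0

Answer: 1 1 1 1 1 0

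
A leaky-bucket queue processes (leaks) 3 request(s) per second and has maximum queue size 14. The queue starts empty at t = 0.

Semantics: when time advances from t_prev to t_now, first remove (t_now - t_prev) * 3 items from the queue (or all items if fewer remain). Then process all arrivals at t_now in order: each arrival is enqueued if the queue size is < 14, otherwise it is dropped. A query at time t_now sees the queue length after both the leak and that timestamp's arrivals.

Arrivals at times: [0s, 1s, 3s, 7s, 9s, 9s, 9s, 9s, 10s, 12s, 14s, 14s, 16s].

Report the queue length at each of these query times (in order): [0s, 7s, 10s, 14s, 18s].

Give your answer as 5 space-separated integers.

Answer: 1 1 2 2 0

Derivation:
Queue lengths at query times:
  query t=0s: backlog = 1
  query t=7s: backlog = 1
  query t=10s: backlog = 2
  query t=14s: backlog = 2
  query t=18s: backlog = 0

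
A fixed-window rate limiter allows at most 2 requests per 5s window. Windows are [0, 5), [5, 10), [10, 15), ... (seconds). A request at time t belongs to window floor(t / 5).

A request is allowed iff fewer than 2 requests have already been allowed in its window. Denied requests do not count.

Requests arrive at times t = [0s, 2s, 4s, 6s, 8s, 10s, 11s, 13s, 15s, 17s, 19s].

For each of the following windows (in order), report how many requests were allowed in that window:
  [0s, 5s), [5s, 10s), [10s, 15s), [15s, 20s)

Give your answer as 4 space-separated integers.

Answer: 2 2 2 2

Derivation:
Processing requests:
  req#1 t=0s (window 0): ALLOW
  req#2 t=2s (window 0): ALLOW
  req#3 t=4s (window 0): DENY
  req#4 t=6s (window 1): ALLOW
  req#5 t=8s (window 1): ALLOW
  req#6 t=10s (window 2): ALLOW
  req#7 t=11s (window 2): ALLOW
  req#8 t=13s (window 2): DENY
  req#9 t=15s (window 3): ALLOW
  req#10 t=17s (window 3): ALLOW
  req#11 t=19s (window 3): DENY

Allowed counts by window: 2 2 2 2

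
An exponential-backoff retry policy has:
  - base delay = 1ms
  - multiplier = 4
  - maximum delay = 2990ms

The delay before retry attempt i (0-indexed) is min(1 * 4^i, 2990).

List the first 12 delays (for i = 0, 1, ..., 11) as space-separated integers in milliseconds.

Answer: 1 4 16 64 256 1024 2990 2990 2990 2990 2990 2990

Derivation:
Computing each delay:
  i=0: min(1*4^0, 2990) = 1
  i=1: min(1*4^1, 2990) = 4
  i=2: min(1*4^2, 2990) = 16
  i=3: min(1*4^3, 2990) = 64
  i=4: min(1*4^4, 2990) = 256
  i=5: min(1*4^5, 2990) = 1024
  i=6: min(1*4^6, 2990) = 2990
  i=7: min(1*4^7, 2990) = 2990
  i=8: min(1*4^8, 2990) = 2990
  i=9: min(1*4^9, 2990) = 2990
  i=10: min(1*4^10, 2990) = 2990
  i=11: min(1*4^11, 2990) = 2990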